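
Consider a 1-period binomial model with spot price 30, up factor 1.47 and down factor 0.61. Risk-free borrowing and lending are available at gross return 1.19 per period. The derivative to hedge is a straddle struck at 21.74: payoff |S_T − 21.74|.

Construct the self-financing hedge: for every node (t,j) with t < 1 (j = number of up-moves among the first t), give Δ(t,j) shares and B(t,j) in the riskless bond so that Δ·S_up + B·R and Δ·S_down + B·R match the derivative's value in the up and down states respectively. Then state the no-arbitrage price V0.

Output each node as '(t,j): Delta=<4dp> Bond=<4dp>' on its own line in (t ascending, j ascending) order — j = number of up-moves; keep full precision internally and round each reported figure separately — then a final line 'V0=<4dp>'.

(0,0): Delta=0.7333 Bond=-8.3866
V0=13.6134

Since d<R<u, set p* = (R−d)/(u−d) = 0.6744; price each node as the discounted p*-expectation of its children.
At expiry t=1: V(1,0)=3.4400, V(1,1)=22.3600
Node (0,0) S=30.0000: V=(p*·22.3600+(1−p*)·3.4400)/1.19=13.6134; Δ=(22.3600−3.4400)/(44.1000−18.3000)=0.7333; B=V−Δ·S=-8.3866
Self-financing check: at every node Δ·S+B equals the discounted successor values.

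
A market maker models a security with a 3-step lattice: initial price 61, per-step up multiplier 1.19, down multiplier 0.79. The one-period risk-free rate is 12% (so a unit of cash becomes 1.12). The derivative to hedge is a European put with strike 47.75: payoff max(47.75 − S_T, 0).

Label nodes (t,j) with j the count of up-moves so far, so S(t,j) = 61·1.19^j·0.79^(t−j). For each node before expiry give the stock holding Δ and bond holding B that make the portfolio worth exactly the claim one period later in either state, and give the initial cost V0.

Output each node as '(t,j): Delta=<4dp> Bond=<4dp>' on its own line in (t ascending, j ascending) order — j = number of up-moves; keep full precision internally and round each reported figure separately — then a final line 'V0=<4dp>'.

(0,0): Delta=-0.0383 Bond=2.5368
(1,0): Delta=-0.2169 Bond=11.4486
(1,1): Delta=-0.0132 Bond=1.0154
(2,0): Delta=-1.0000 Bond=42.6339
(2,1): Delta=-0.1067 Bond=6.4987
(2,2): Delta=0.0000 Bond=0.0000
V0=0.1994

Under the risk-neutral measure, an up-move has probability p* = (R−d)/(u−d) = 0.8250 and values discount at R = 1.12.
Terminal payoffs: V(3,0)=17.6746, V(3,1)=2.4466, V(3,2)=0.0000, V(3,3)=0.0000
Node (2,0) S=38.0701: V=(p*·2.4466+(1−p*)·17.6746)/1.12=4.5638; Δ=(2.4466−17.6746)/(45.3034−30.0754)=-1.0000; B=V−Δ·S=42.6339
Node (2,1) S=57.3461: V=(p*·0.0000+(1−p*)·2.4466)/1.12=0.3823; Δ=(0.0000−2.4466)/(68.2419−45.3034)=-0.1067; B=V−Δ·S=6.4987
Node (2,2) S=86.3821: V=(p*·0.0000+(1−p*)·0.0000)/1.12=0.0000; Δ=(0.0000−0.0000)/(102.7947−68.2419)=0.0000; B=V−Δ·S=0.0000
Node (1,0) S=48.1900: V=(p*·0.3823+(1−p*)·4.5638)/1.12=0.9947; Δ=(0.3823−4.5638)/(57.3461−38.0701)=-0.2169; B=V−Δ·S=11.4486
Node (1,1) S=72.5900: V=(p*·0.0000+(1−p*)·0.3823)/1.12=0.0597; Δ=(0.0000−0.3823)/(86.3821−57.3461)=-0.0132; B=V−Δ·S=1.0154
Node (0,0) S=61.0000: V=(p*·0.0597+(1−p*)·0.9947)/1.12=0.1994; Δ=(0.0597−0.9947)/(72.5900−48.1900)=-0.0383; B=V−Δ·S=2.5368
Root portfolio cost Δ·61+B reproduces V0=0.1994.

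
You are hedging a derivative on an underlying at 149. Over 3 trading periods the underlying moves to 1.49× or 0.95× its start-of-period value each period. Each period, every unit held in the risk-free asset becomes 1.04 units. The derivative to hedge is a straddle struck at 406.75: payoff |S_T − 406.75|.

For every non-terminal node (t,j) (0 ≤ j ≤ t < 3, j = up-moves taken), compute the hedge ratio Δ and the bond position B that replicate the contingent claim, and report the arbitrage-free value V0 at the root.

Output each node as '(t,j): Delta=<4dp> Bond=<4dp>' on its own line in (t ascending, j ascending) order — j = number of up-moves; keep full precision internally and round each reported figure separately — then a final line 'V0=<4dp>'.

(0,0): Delta=-0.9450 Bond=354.1153
(1,0): Delta=-1.0000 Bond=376.0632
(1,1): Delta=-0.7697 Bond=329.3631
(2,0): Delta=-1.0000 Bond=391.1058
(2,1): Delta=-1.0000 Bond=391.1058
(2,2): Delta=-0.0356 Bond=99.6966
V0=213.3083

Under the risk-neutral measure, an up-move has probability p* = (R−d)/(u−d) = 0.1667 and values discount at R = 1.04.
Payoff layer (t=3): V(3,0)=279.0011, V(3,1)=206.3860, V(3,2)=92.4948, V(3,3)=86.1344
  t=2,j=0: stock 134.4725 → up 200.3640 (V=206.3860), down 127.7489 (V=279.0011). Price 256.6333; hedge Δ=-1.0000, bond B=391.1058.
  t=2,j=1: stock 210.9095 → up 314.2552 (V=92.4948), down 200.3640 (V=206.3860). Price 180.1963; hedge Δ=-1.0000, bond B=391.1058.
  t=2,j=2: stock 330.7949 → up 492.8844 (V=86.1344), down 314.2552 (V=92.4948). Price 87.9180; hedge Δ=-0.0356, bond B=99.6966.
  t=1,j=0: stock 141.5500 → up 210.9095 (V=180.1963), down 134.4725 (V=256.6333). Price 234.5132; hedge Δ=-1.0000, bond B=376.0632.
  t=1,j=1: stock 222.0100 → up 330.7949 (V=87.9180), down 210.9095 (V=180.1963). Price 158.4775; hedge Δ=-0.7697, bond B=329.3631.
  t=0,j=0: stock 149.0000 → up 222.0100 (V=158.4775), down 141.5500 (V=234.5132). Price 213.3083; hedge Δ=-0.9450, bond B=354.1153.
The time-0 hedge costs 213.3083, which is the no-arbitrage price.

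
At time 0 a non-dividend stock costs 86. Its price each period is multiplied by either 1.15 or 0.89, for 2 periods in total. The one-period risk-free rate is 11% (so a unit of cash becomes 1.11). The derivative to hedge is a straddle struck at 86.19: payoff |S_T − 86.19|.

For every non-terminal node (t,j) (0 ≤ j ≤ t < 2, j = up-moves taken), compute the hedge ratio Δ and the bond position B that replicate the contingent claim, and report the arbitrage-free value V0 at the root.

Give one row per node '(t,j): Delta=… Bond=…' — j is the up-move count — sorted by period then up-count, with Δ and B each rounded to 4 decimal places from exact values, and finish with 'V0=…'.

(0,0): Delta=0.7760 Bond=-49.9947
(1,0): Delta=-0.8160 Bond=66.3556
(1,1): Delta=1.0000 Bond=-77.6486
V0=16.7405

Risk-neutral probability p* = (R−d)/(u−d) = (1.11−0.89)/(1.15−0.89) = 0.8462.
At expiry t=2: V(2,0)=18.0694, V(2,1)=1.8310, V(2,2)=27.5450
(1,0): S=76.5400. Δ = (V_up−V_dn)/(S_up−S_dn) = (1.8310−18.0694)/(88.0210−68.1206) = -0.8160. V = [p*·1.8310 + (1−p*)·18.0694]/1.11 = 3.9002. B = V − Δ·S = 66.3556.
(1,1): S=98.9000. Δ = (V_up−V_dn)/(S_up−S_dn) = (27.5450−1.8310)/(113.7350−88.0210) = 1.0000. V = [p*·27.5450 + (1−p*)·1.8310]/1.11 = 21.2514. B = V − Δ·S = -77.6486.
(0,0): S=86.0000. Δ = (V_up−V_dn)/(S_up−S_dn) = (21.2514−3.9002)/(98.9000−76.5400) = 0.7760. V = [p*·21.2514 + (1−p*)·3.9002]/1.11 = 16.7405. B = V − Δ·S = -49.9947.
The time-0 hedge costs 16.7405, which is the no-arbitrage price.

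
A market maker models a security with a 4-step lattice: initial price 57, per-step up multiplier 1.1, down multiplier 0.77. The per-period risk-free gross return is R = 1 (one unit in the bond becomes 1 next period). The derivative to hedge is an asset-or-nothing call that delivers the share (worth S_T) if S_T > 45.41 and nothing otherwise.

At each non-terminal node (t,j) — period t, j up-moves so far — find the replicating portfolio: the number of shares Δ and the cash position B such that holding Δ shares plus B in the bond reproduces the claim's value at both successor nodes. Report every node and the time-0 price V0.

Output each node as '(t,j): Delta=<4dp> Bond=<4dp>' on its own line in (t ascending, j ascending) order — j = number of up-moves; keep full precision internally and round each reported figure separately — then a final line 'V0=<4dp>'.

(0,0): Delta=1.8221 Bond=-60.1943
(1,0): Delta=1.9593 Bond=-66.2138
(1,1): Delta=1.7804 Bond=-57.5772
(2,0): Delta=0.0000 Bond=0.0000
(2,1): Delta=2.5556 Bond=-95.0023
(2,2): Delta=1.5444 Bond=-41.3054
(3,0): Delta=0.0000 Bond=0.0000
(3,1): Delta=0.0000 Bond=0.0000
(3,2): Delta=3.3333 Bond=-136.3077
(3,3): Delta=1.0000 Bond=0.0000
V0=43.6660

Since d<R<u, set p* = (R−d)/(u−d) = 0.6970; price each node as the discounted p*-expectation of its children.
Terminal payoffs: V(4,0)=0.0000, V(4,1)=0.0000, V(4,2)=0.0000, V(4,3)=58.4176, V(4,4)=83.4537
(3,0): S=26.0224. Δ = (V_up−V_dn)/(S_up−S_dn) = (0.0000−0.0000)/(28.6246−20.0372) = 0.0000. V = [p*·0.0000 + (1−p*)·0.0000]/1 = 0.0000. B = V − Δ·S = 0.0000.
(3,1): S=37.1748. Δ = (V_up−V_dn)/(S_up−S_dn) = (0.0000−0.0000)/(40.8923−28.6246) = 0.0000. V = [p*·0.0000 + (1−p*)·0.0000]/1 = 0.0000. B = V − Δ·S = 0.0000.
(3,2): S=53.1069. Δ = (V_up−V_dn)/(S_up−S_dn) = (58.4176−0.0000)/(58.4176−40.8923) = 3.3333. V = [p*·58.4176 + (1−p*)·0.0000]/1 = 40.7153. B = V − Δ·S = -136.3077.
(3,3): S=75.8670. Δ = (V_up−V_dn)/(S_up−S_dn) = (83.4537−58.4176)/(83.4537−58.4176) = 1.0000. V = [p*·83.4537 + (1−p*)·58.4176]/1 = 75.8670. B = V − Δ·S = 0.0000.
(2,0): S=33.7953. Δ = (V_up−V_dn)/(S_up−S_dn) = (0.0000−0.0000)/(37.1748−26.0224) = 0.0000. V = [p*·0.0000 + (1−p*)·0.0000]/1 = 0.0000. B = V − Δ·S = 0.0000.
(2,1): S=48.2790. Δ = (V_up−V_dn)/(S_up−S_dn) = (40.7153−0.0000)/(53.1069−37.1748) = 2.5556. V = [p*·40.7153 + (1−p*)·0.0000]/1 = 28.3773. B = V − Δ·S = -95.0023.
(2,2): S=68.9700. Δ = (V_up−V_dn)/(S_up−S_dn) = (75.8670−40.7153)/(75.8670−53.1069) = 1.5444. V = [p*·75.8670 + (1−p*)·40.7153]/1 = 65.2150. B = V − Δ·S = -41.3054.
(1,0): S=43.8900. Δ = (V_up−V_dn)/(S_up−S_dn) = (28.3773−0.0000)/(48.2790−33.7953) = 1.9593. V = [p*·28.3773 + (1−p*)·0.0000]/1 = 19.7781. B = V − Δ·S = -66.2138.
(1,1): S=62.7000. Δ = (V_up−V_dn)/(S_up−S_dn) = (65.2150−28.3773)/(68.9700−48.2790) = 1.7804. V = [p*·65.2150 + (1−p*)·28.3773]/1 = 54.0520. B = V − Δ·S = -57.5772.
(0,0): S=57.0000. Δ = (V_up−V_dn)/(S_up−S_dn) = (54.0520−19.7781)/(62.7000−43.8900) = 1.8221. V = [p*·54.0520 + (1−p*)·19.7781]/1 = 43.6660. B = V − Δ·S = -60.1943.
Check: Δ(0,0)·S0 + B(0,0) = 43.6660 = V0.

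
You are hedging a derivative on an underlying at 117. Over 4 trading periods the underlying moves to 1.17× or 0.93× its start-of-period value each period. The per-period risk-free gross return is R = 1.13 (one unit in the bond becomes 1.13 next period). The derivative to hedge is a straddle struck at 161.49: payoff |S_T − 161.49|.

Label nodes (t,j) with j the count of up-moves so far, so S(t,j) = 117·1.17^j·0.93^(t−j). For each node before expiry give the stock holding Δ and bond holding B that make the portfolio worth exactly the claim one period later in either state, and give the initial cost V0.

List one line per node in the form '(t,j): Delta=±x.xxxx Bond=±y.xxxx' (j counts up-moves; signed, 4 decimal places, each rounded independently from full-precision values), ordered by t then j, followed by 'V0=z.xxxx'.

(0,0): Delta=0.5038 Bond=-36.6853
(1,0): Delta=-0.4676 Bond=64.2462
(1,1): Delta=0.6582 Bond=-62.5945
(2,0): Delta=-1.0000 Bond=126.4704
(2,1): Delta=-0.3830 Bond=61.8237
(2,2): Delta=0.8238 Bond=-97.2429
(3,0): Delta=-1.0000 Bond=142.9115
(3,1): Delta=-1.0000 Bond=142.9115
(3,2): Delta=-0.2849 Bond=55.2507
(3,3): Delta=1.0000 Bond=-142.9115
V0=22.2584

No-arbitrage ⇒ martingale measure with p* = (R−d)/(u−d) = 0.8333.
At expiry t=4: V(4,0)=73.9679, V(4,1)=51.3816, V(4,2)=22.9665, V(4,3)=12.7815, V(4,4)=57.7548
Node (3,0) S=94.1098: V=(p*·51.3816+(1−p*)·73.9679)/1.13=48.8017; Δ=(51.3816−73.9679)/(110.1084−87.5221)=-1.0000; B=V−Δ·S=142.9115
Node (3,1) S=118.3962: V=(p*·22.9665+(1−p*)·51.3816)/1.13=24.5153; Δ=(22.9665−51.3816)/(138.5235−110.1084)=-1.0000; B=V−Δ·S=142.9115
Node (3,2) S=148.9500: V=(p*·12.7815+(1−p*)·22.9665)/1.13=12.8133; Δ=(12.7815−22.9665)/(174.2715−138.5235)=-0.2849; B=V−Δ·S=55.2507
Node (3,3) S=187.3887: V=(p*·57.7548+(1−p*)·12.7815)/1.13=44.4772; Δ=(57.7548−12.7815)/(219.2448−174.2715)=1.0000; B=V−Δ·S=-142.9115
Node (2,0) S=101.1933: V=(p*·24.5153+(1−p*)·48.8017)/1.13=25.2771; Δ=(24.5153−48.8017)/(118.3962−94.1098)=-1.0000; B=V−Δ·S=126.4704
Node (2,1) S=127.3077: V=(p*·12.8133+(1−p*)·24.5153)/1.13=13.0652; Δ=(12.8133−24.5153)/(148.9500−118.3962)=-0.3830; B=V−Δ·S=61.8237
Node (2,2) S=160.1613: V=(p*·44.4772+(1−p*)·12.8133)/1.13=34.6902; Δ=(44.4772−12.8133)/(187.3887−148.9500)=0.8238; B=V−Δ·S=-97.2429
Node (1,0) S=108.8100: V=(p*·13.0652+(1−p*)·25.2771)/1.13=13.3632; Δ=(13.0652−25.2771)/(127.3077−101.1933)=-0.4676; B=V−Δ·S=64.2462
Node (1,1) S=136.8900: V=(p*·34.6902+(1−p*)·13.0652)/1.13=27.5097; Δ=(34.6902−13.0652)/(160.1613−127.3077)=0.6582; B=V−Δ·S=-62.5945
Node (0,0) S=117.0000: V=(p*·27.5097+(1−p*)·13.3632)/1.13=22.2584; Δ=(27.5097−13.3632)/(136.8900−108.8100)=0.5038; B=V−Δ·S=-36.6853
Root portfolio cost Δ·117+B reproduces V0=22.2584.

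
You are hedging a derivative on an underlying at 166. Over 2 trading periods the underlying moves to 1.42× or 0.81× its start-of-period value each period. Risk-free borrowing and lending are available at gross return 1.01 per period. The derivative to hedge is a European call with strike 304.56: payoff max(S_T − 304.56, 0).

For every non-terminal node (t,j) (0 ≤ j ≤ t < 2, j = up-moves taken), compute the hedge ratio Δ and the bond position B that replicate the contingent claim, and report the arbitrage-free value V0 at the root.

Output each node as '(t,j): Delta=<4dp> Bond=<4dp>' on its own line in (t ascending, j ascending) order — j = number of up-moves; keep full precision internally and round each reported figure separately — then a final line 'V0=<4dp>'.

Under the risk-neutral measure, an up-move has probability p* = (R−d)/(u−d) = 0.3279 and values discount at R = 1.01.
At expiry t=2: V(2,0)=0.0000, V(2,1)=0.0000, V(2,2)=30.1624
  t=1,j=0: stock 134.4600 → up 190.9332 (V=0.0000), down 108.9126 (V=0.0000). Price 0.0000; hedge Δ=0.0000, bond B=0.0000.
  t=1,j=1: stock 235.7200 → up 334.7224 (V=30.1624), down 190.9332 (V=0.0000). Price 9.7914; hedge Δ=0.2098, bond B=-39.6552.
  t=0,j=0: stock 166.0000 → up 235.7200 (V=9.7914), down 134.4600 (V=0.0000). Price 3.1785; hedge Δ=0.0967, bond B=-12.8730.
Each (Δ,B) replicates both successor values, so the strategy is self-financing and V0 is arbitrage-free.

(0,0): Delta=0.0967 Bond=-12.8730
(1,0): Delta=0.0000 Bond=0.0000
(1,1): Delta=0.2098 Bond=-39.6552
V0=3.1785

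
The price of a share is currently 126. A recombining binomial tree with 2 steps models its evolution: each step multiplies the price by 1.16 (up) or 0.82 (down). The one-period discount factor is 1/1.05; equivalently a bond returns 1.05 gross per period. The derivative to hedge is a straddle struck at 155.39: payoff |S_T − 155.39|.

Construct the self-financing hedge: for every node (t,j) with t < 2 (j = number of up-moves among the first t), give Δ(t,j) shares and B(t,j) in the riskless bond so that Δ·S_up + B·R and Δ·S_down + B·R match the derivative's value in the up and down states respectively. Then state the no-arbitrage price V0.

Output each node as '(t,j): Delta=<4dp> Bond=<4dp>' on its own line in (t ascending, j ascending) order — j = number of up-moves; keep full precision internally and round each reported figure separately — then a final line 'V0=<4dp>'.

(0,0): Delta=-0.5742 Bond=99.0482
(1,0): Delta=-1.0000 Bond=147.9905
(1,1): Delta=-0.4303 Bond=82.9619
V0=26.6944

Risk-neutral probability p* = (R−d)/(u−d) = (1.05−0.82)/(1.16−0.82) = 0.6765.
Terminal payoffs: V(2,0)=70.6676, V(2,1)=35.5388, V(2,2)=14.1556
Node (1,0) S=103.3200: V=(p*·35.5388+(1−p*)·70.6676)/1.05=44.6705; Δ=(35.5388−70.6676)/(119.8512−84.7224)=-1.0000; B=V−Δ·S=147.9905
Node (1,1) S=146.1600: V=(p*·14.1556+(1−p*)·35.5388)/1.05=20.0702; Δ=(14.1556−35.5388)/(169.5456−119.8512)=-0.4303; B=V−Δ·S=82.9619
Node (0,0) S=126.0000: V=(p*·20.0702+(1−p*)·44.6705)/1.05=26.6944; Δ=(20.0702−44.6705)/(146.1600−103.3200)=-0.5742; B=V−Δ·S=99.0482
The time-0 hedge costs 26.6944, which is the no-arbitrage price.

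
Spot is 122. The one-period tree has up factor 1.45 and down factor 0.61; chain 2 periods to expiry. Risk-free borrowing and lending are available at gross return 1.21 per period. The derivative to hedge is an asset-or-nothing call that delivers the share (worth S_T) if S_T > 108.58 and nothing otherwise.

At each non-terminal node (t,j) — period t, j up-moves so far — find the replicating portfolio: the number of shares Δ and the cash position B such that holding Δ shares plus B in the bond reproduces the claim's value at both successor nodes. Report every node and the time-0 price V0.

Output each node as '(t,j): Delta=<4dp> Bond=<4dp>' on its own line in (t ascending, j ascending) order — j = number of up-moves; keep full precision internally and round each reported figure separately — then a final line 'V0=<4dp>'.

The replicating-portfolio and risk-neutral prices coincide; use p* = (1.21−0.61)/(1.45−0.61) = 0.7143 for the latter.
Payoff layer (t=2): V(2,0)=0.0000, V(2,1)=0.0000, V(2,2)=256.5050
Node (1,0) S=74.4200: V=(p*·0.0000+(1−p*)·0.0000)/1.21=0.0000; Δ=(0.0000−0.0000)/(107.9090−45.3962)=0.0000; B=V−Δ·S=0.0000
Node (1,1) S=176.9000: V=(p*·256.5050+(1−p*)·0.0000)/1.21=151.4197; Δ=(256.5050−0.0000)/(256.5050−107.9090)=1.7262; B=V−Δ·S=-153.9434
Node (0,0) S=122.0000: V=(p*·151.4197+(1−p*)·0.0000)/1.21=89.3859; Δ=(151.4197−0.0000)/(176.9000−74.4200)=1.4776; B=V−Δ·S=-90.8757
Check: Δ(0,0)·S0 + B(0,0) = 89.3859 = V0.

(0,0): Delta=1.4776 Bond=-90.8757
(1,0): Delta=0.0000 Bond=0.0000
(1,1): Delta=1.7262 Bond=-153.9434
V0=89.3859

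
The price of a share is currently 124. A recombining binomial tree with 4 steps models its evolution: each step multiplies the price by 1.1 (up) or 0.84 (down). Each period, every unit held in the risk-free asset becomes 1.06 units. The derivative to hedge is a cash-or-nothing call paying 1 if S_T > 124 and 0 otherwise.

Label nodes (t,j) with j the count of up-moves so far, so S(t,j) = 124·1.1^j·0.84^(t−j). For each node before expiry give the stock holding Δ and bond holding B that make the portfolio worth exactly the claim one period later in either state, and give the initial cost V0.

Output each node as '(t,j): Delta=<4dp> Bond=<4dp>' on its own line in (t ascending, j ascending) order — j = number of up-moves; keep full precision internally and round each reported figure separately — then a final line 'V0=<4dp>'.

Under the risk-neutral measure, an up-move has probability p* = (R−d)/(u−d) = 0.8462 and values discount at R = 1.06.
Terminal payoffs: V(4,0)=0.0000, V(4,1)=0.0000, V(4,2)=0.0000, V(4,3)=1.0000, V(4,4)=1.0000
(3,0): S=73.4953. Δ = (V_up−V_dn)/(S_up−S_dn) = (0.0000−0.0000)/(80.8448−61.7360) = 0.0000. V = [p*·0.0000 + (1−p*)·0.0000]/1.06 = 0.0000. B = V − Δ·S = 0.0000.
(3,1): S=96.2438. Δ = (V_up−V_dn)/(S_up−S_dn) = (0.0000−0.0000)/(105.8682−80.8448) = 0.0000. V = [p*·0.0000 + (1−p*)·0.0000]/1.06 = 0.0000. B = V − Δ·S = 0.0000.
(3,2): S=126.0336. Δ = (V_up−V_dn)/(S_up−S_dn) = (1.0000−0.0000)/(138.6370−105.8682) = 0.0305. V = [p*·1.0000 + (1−p*)·0.0000]/1.06 = 0.7983. B = V − Δ·S = -3.0479.
(3,3): S=165.0440. Δ = (V_up−V_dn)/(S_up−S_dn) = (1.0000−1.0000)/(181.5484−138.6370) = 0.0000. V = [p*·1.0000 + (1−p*)·1.0000]/1.06 = 0.9434. B = V − Δ·S = 0.9434.
(2,0): S=87.4944. Δ = (V_up−V_dn)/(S_up−S_dn) = (0.0000−0.0000)/(96.2438−73.4953) = 0.0000. V = [p*·0.0000 + (1−p*)·0.0000]/1.06 = 0.0000. B = V − Δ·S = 0.0000.
(2,1): S=114.5760. Δ = (V_up−V_dn)/(S_up−S_dn) = (0.7983−0.0000)/(126.0336−96.2438) = 0.0268. V = [p*·0.7983 + (1−p*)·0.0000]/1.06 = 0.6372. B = V − Δ·S = -2.4330.
(2,2): S=150.0400. Δ = (V_up−V_dn)/(S_up−S_dn) = (0.9434−0.7983)/(165.0440−126.0336) = 0.0037. V = [p*·0.9434 + (1−p*)·0.7983]/1.06 = 0.8689. B = V − Δ·S = 0.3107.
(1,0): S=104.1600. Δ = (V_up−V_dn)/(S_up−S_dn) = (0.6372−0.0000)/(114.5760−87.4944) = 0.0235. V = [p*·0.6372 + (1−p*)·0.0000]/1.06 = 0.5087. B = V − Δ·S = -1.9422.
(1,1): S=136.4000. Δ = (V_up−V_dn)/(S_up−S_dn) = (0.8689−0.6372)/(150.0400−114.5760) = 0.0065. V = [p*·0.8689 + (1−p*)·0.6372]/1.06 = 0.7861. B = V − Δ·S = -0.1051.
(0,0): S=124.0000. Δ = (V_up−V_dn)/(S_up−S_dn) = (0.7861−0.5087)/(136.4000−104.1600) = 0.0086. V = [p*·0.7861 + (1−p*)·0.5087]/1.06 = 0.7013. B = V − Δ·S = -0.3658.
Root portfolio cost Δ·124+B reproduces V0=0.7013.

(0,0): Delta=0.0086 Bond=-0.3658
(1,0): Delta=0.0235 Bond=-1.9422
(1,1): Delta=0.0065 Bond=-0.1051
(2,0): Delta=0.0000 Bond=0.0000
(2,1): Delta=0.0268 Bond=-2.4330
(2,2): Delta=0.0037 Bond=0.3107
(3,0): Delta=0.0000 Bond=0.0000
(3,1): Delta=0.0000 Bond=0.0000
(3,2): Delta=0.0305 Bond=-3.0479
(3,3): Delta=0.0000 Bond=0.9434
V0=0.7013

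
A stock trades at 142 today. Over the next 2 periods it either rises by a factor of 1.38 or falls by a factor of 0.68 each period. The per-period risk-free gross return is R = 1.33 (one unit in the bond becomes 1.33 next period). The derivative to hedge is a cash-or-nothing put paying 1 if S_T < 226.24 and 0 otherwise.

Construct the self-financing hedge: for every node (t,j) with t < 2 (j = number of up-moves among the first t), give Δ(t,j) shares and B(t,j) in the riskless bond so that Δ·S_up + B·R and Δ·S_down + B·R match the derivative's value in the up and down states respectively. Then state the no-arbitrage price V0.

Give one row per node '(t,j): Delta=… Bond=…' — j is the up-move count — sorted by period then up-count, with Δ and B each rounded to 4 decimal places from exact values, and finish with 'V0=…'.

Under the risk-neutral measure, an up-move has probability p* = (R−d)/(u−d) = 0.9286 and values discount at R = 1.33.
Terminal payoffs: V(2,0)=1.0000, V(2,1)=1.0000, V(2,2)=0.0000
(1,0): S=96.5600. Δ = (V_up−V_dn)/(S_up−S_dn) = (1.0000−1.0000)/(133.2528−65.6608) = 0.0000. V = [p*·1.0000 + (1−p*)·1.0000]/1.33 = 0.7519. B = V − Δ·S = 0.7519.
(1,1): S=195.9600. Δ = (V_up−V_dn)/(S_up−S_dn) = (0.0000−1.0000)/(270.4248−133.2528) = -0.0073. V = [p*·0.0000 + (1−p*)·1.0000]/1.33 = 0.0537. B = V − Δ·S = 1.4823.
(0,0): S=142.0000. Δ = (V_up−V_dn)/(S_up−S_dn) = (0.0537−0.7519)/(195.9600−96.5600) = -0.0070. V = [p*·0.0537 + (1−p*)·0.7519]/1.33 = 0.0779. B = V − Δ·S = 1.0753.
Root portfolio cost Δ·142+B reproduces V0=0.0779.

(0,0): Delta=-0.0070 Bond=1.0753
(1,0): Delta=0.0000 Bond=0.7519
(1,1): Delta=-0.0073 Bond=1.4823
V0=0.0779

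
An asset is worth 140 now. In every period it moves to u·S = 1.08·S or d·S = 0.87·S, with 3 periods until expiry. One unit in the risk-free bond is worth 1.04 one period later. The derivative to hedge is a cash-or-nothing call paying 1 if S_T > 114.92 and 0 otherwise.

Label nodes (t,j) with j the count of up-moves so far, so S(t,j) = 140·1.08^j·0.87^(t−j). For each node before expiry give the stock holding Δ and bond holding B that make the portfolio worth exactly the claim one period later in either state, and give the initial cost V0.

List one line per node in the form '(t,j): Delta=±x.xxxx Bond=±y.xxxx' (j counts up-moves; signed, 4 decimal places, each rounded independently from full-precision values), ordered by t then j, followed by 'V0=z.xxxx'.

(0,0): Delta=0.0097 Bond=-0.5532
(1,0): Delta=0.0304 Bond=-3.1007
(1,1): Delta=0.0058 Bond=0.0189
(2,0): Delta=0.0000 Bond=0.0000
(2,1): Delta=0.0362 Bond=-3.9835
(2,2): Delta=0.0000 Bond=0.9615
V0=0.8045

Since d<R<u, set p* = (R−d)/(u−d) = 0.8095; price each node as the discounted p*-expectation of its children.
At expiry t=3: V(3,0)=0.0000, V(3,1)=0.0000, V(3,2)=1.0000, V(3,3)=1.0000
Node (2,0) S=105.9660: V=(p*·0.0000+(1−p*)·0.0000)/1.04=0.0000; Δ=(0.0000−0.0000)/(114.4433−92.1904)=0.0000; B=V−Δ·S=0.0000
Node (2,1) S=131.5440: V=(p*·1.0000+(1−p*)·0.0000)/1.04=0.7784; Δ=(1.0000−0.0000)/(142.0675−114.4433)=0.0362; B=V−Δ·S=-3.9835
Node (2,2) S=163.2960: V=(p*·1.0000+(1−p*)·1.0000)/1.04=0.9615; Δ=(1.0000−1.0000)/(176.3597−142.0675)=0.0000; B=V−Δ·S=0.9615
Node (1,0) S=121.8000: V=(p*·0.7784+(1−p*)·0.0000)/1.04=0.6059; Δ=(0.7784−0.0000)/(131.5440−105.9660)=0.0304; B=V−Δ·S=-3.1007
Node (1,1) S=151.2000: V=(p*·0.9615+(1−p*)·0.7784)/1.04=0.8910; Δ=(0.9615−0.7784)/(163.2960−131.5440)=0.0058; B=V−Δ·S=0.0189
Node (0,0) S=140.0000: V=(p*·0.8910+(1−p*)·0.6059)/1.04=0.8045; Δ=(0.8910−0.6059)/(151.2000−121.8000)=0.0097; B=V−Δ·S=-0.5532
Check: Δ(0,0)·S0 + B(0,0) = 0.8045 = V0.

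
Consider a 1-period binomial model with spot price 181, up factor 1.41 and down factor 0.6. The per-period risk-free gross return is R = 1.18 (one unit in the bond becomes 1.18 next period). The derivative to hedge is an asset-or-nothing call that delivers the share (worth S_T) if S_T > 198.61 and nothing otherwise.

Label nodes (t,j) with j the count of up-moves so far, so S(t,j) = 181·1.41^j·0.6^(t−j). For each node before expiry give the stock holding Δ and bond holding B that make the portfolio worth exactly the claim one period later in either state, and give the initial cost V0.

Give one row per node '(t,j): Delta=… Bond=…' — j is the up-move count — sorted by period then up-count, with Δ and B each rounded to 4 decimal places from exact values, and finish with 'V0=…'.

Under the risk-neutral measure, an up-move has probability p* = (R−d)/(u−d) = 0.7160 and values discount at R = 1.18.
At expiry t=1: V(1,0)=0.0000, V(1,1)=255.2100
Node (0,0) S=181.0000: V=(p*·255.2100+(1−p*)·0.0000)/1.18=154.8669; Δ=(255.2100−0.0000)/(255.2100−108.6000)=1.7407; B=V−Δ·S=-160.2072
Check: Δ(0,0)·S0 + B(0,0) = 154.8669 = V0.

(0,0): Delta=1.7407 Bond=-160.2072
V0=154.8669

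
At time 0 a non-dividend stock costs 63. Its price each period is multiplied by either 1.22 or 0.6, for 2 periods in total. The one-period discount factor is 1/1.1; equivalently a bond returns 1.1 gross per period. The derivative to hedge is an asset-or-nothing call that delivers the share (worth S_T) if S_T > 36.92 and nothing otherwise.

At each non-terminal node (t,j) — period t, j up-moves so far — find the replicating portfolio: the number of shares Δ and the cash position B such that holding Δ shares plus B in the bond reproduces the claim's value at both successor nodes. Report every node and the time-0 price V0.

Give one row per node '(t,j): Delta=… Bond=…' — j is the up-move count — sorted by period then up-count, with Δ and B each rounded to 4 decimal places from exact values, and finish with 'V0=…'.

(0,0): Delta=1.1022 Bond=-7.1386
(1,0): Delta=1.9677 Bond=-40.5713
(1,1): Delta=1.0000 Bond=0.0000
V0=62.2978

Risk-neutral probability p* = (R−d)/(u−d) = (1.1−0.6)/(1.22−0.6) = 0.8065.
At expiry t=2: V(2,0)=0.0000, V(2,1)=46.1160, V(2,2)=93.7692
Node (1,0) S=37.8000: V=(p*·46.1160+(1−p*)·0.0000)/1.1=33.8094; Δ=(46.1160−0.0000)/(46.1160−22.6800)=1.9677; B=V−Δ·S=-40.5713
Node (1,1) S=76.8600: V=(p*·93.7692+(1−p*)·46.1160)/1.1=76.8600; Δ=(93.7692−46.1160)/(93.7692−46.1160)=1.0000; B=V−Δ·S=0.0000
Node (0,0) S=63.0000: V=(p*·76.8600+(1−p*)·33.8094)/1.1=62.2978; Δ=(76.8600−33.8094)/(76.8600−37.8000)=1.1022; B=V−Δ·S=-7.1386
Each (Δ,B) replicates both successor values, so the strategy is self-financing and V0 is arbitrage-free.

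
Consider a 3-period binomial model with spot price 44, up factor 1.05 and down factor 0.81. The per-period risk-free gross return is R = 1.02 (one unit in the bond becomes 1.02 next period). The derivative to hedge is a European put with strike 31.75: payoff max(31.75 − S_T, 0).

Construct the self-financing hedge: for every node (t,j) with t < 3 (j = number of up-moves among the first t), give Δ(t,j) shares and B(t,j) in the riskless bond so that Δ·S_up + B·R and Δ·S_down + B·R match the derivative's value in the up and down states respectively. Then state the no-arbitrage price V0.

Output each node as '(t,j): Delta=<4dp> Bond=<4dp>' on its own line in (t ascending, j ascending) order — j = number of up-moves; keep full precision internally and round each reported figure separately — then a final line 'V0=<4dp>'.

(0,0): Delta=-0.0385 Bond=1.7645
(1,0): Delta=-0.2435 Bond=9.1064
(1,1): Delta=-0.0159 Bond=0.7560
(2,0): Delta=-1.0000 Bond=31.1275
(2,1): Delta=-0.1601 Bond=6.1687
(2,2): Delta=0.0000 Bond=0.0000
V0=0.0710

Under the risk-neutral measure, an up-move has probability p* = (R−d)/(u−d) = 0.8750 and values discount at R = 1.02.
Terminal payoffs: V(3,0)=8.3666, V(3,1)=1.4382, V(3,2)=0.0000, V(3,3)=0.0000
Node (2,0) S=28.8684: V=(p*·1.4382+(1−p*)·8.3666)/1.02=2.2591; Δ=(1.4382−8.3666)/(30.3118−23.3834)=-1.0000; B=V−Δ·S=31.1275
Node (2,1) S=37.4220: V=(p*·0.0000+(1−p*)·1.4382)/1.02=0.1762; Δ=(0.0000−1.4382)/(39.2931−30.3118)=-0.1601; B=V−Δ·S=6.1687
Node (2,2) S=48.5100: V=(p*·0.0000+(1−p*)·0.0000)/1.02=0.0000; Δ=(0.0000−0.0000)/(50.9355−39.2931)=0.0000; B=V−Δ·S=0.0000
Node (1,0) S=35.6400: V=(p*·0.1762+(1−p*)·2.2591)/1.02=0.4280; Δ=(0.1762−2.2591)/(37.4220−28.8684)=-0.2435; B=V−Δ·S=9.1064
Node (1,1) S=46.2000: V=(p*·0.0000+(1−p*)·0.1762)/1.02=0.0216; Δ=(0.0000−0.1762)/(48.5100−37.4220)=-0.0159; B=V−Δ·S=0.7560
Node (0,0) S=44.0000: V=(p*·0.0216+(1−p*)·0.4280)/1.02=0.0710; Δ=(0.0216−0.4280)/(46.2000−35.6400)=-0.0385; B=V−Δ·S=1.7645
Self-financing check: at every node Δ·S+B equals the discounted successor values.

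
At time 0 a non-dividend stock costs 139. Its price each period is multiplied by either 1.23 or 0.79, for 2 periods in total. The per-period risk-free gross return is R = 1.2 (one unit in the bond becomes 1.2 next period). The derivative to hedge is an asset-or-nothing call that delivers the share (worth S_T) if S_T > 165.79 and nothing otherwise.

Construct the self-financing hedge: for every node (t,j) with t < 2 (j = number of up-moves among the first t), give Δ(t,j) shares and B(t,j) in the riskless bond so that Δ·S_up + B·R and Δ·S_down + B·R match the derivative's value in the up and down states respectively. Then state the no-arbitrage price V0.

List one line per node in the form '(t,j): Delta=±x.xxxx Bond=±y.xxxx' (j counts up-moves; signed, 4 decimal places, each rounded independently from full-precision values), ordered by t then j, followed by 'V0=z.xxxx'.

Since d<R<u, set p* = (R−d)/(u−d) = 0.9318; price each node as the discounted p*-expectation of its children.
Terminal values V(2,·): V(2,0)=0.0000, V(2,1)=0.0000, V(2,2)=210.2931
(1,0): S=109.8100. Δ = (V_up−V_dn)/(S_up−S_dn) = (0.0000−0.0000)/(135.0663−86.7499) = 0.0000. V = [p*·0.0000 + (1−p*)·0.0000]/1.2 = 0.0000. B = V − Δ·S = 0.0000.
(1,1): S=170.9700. Δ = (V_up−V_dn)/(S_up−S_dn) = (210.2931−0.0000)/(210.2931−135.0663) = 2.7955. V = [p*·210.2931 + (1−p*)·0.0000]/1.2 = 163.2958. B = V − Δ·S = -314.6431.
(0,0): S=139.0000. Δ = (V_up−V_dn)/(S_up−S_dn) = (163.2958−0.0000)/(170.9700−109.8100) = 2.6700. V = [p*·163.2958 + (1−p*)·0.0000]/1.2 = 126.8016. B = V − Δ·S = -244.3251.
Each (Δ,B) replicates both successor values, so the strategy is self-financing and V0 is arbitrage-free.

(0,0): Delta=2.6700 Bond=-244.3251
(1,0): Delta=0.0000 Bond=0.0000
(1,1): Delta=2.7955 Bond=-314.6431
V0=126.8016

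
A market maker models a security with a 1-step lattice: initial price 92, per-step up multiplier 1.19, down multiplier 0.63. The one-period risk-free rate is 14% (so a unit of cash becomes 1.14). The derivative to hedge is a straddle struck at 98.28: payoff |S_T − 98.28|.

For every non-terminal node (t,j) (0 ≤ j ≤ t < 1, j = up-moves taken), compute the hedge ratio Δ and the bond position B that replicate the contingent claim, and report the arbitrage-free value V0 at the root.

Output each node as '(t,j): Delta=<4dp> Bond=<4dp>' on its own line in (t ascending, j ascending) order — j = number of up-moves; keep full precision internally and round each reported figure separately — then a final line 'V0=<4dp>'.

(0,0): Delta=-0.5652 Bond=64.1053
V0=12.1053

No-arbitrage ⇒ martingale measure with p* = (R−d)/(u−d) = 0.9107.
At expiry t=1: V(1,0)=40.3200, V(1,1)=11.2000
(0,0): S=92.0000. Δ = (V_up−V_dn)/(S_up−S_dn) = (11.2000−40.3200)/(109.4800−57.9600) = -0.5652. V = [p*·11.2000 + (1−p*)·40.3200]/1.14 = 12.1053. B = V − Δ·S = 64.1053.
Root portfolio cost Δ·92+B reproduces V0=12.1053.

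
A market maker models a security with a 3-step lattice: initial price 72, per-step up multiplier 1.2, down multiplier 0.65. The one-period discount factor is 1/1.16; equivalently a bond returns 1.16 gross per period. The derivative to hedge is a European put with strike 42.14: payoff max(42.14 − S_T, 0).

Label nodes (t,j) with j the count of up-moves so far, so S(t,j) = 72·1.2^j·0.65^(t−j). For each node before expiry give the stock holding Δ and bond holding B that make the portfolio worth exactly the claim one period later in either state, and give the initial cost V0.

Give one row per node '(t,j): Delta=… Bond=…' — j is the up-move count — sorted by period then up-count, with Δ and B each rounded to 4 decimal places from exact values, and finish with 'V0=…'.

(0,0): Delta=-0.0159 Bond=1.2053
(1,0): Delta=-0.2158 Bond=10.7514
(1,1): Delta=-0.0074 Bond=0.6646
(2,0): Delta=-1.0000 Bond=36.3276
(2,1): Delta=-0.1825 Bond=10.6006
(2,2): Delta=0.0000 Bond=0.0000
V0=0.0586

No-arbitrage ⇒ martingale measure with p* = (R−d)/(u−d) = 0.9273.
Payoff layer (t=3): V(3,0)=22.3670, V(3,1)=5.6360, V(3,2)=0.0000, V(3,3)=0.0000
  t=2,j=0: stock 30.4200 → up 36.5040 (V=5.6360), down 19.7730 (V=22.3670). Price 5.9076; hedge Δ=-1.0000, bond B=36.3276.
  t=2,j=1: stock 56.1600 → up 67.3920 (V=0.0000), down 36.5040 (V=5.6360). Price 0.3534; hedge Δ=-0.1825, bond B=10.6006.
  t=2,j=2: stock 103.6800 → up 124.4160 (V=0.0000), down 67.3920 (V=0.0000). Price 0.0000; hedge Δ=0.0000, bond B=0.0000.
  t=1,j=0: stock 46.8000 → up 56.1600 (V=0.3534), down 30.4200 (V=5.9076). Price 0.6528; hedge Δ=-0.2158, bond B=10.7514.
  t=1,j=1: stock 86.4000 → up 103.6800 (V=0.0000), down 56.1600 (V=0.3534). Price 0.0222; hedge Δ=-0.0074, bond B=0.6646.
  t=0,j=0: stock 72.0000 → up 86.4000 (V=0.0222), down 46.8000 (V=0.6528). Price 0.0586; hedge Δ=-0.0159, bond B=1.2053.
Self-financing check: at every node Δ·S+B equals the discounted successor values.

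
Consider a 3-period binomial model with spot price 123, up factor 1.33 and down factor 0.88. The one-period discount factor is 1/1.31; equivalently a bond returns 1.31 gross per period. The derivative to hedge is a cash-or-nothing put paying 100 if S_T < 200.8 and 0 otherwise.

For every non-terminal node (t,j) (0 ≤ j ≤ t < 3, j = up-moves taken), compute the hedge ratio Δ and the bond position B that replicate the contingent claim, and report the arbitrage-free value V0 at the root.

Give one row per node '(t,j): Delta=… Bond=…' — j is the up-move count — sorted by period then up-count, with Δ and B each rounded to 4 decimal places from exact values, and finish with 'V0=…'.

Since d<R<u, set p* = (R−d)/(u−d) = 0.9556; price each node as the discounted p*-expectation of its children.
At expiry t=3: V(3,0)=100.0000, V(3,1)=100.0000, V(3,2)=100.0000, V(3,3)=0.0000
Node (2,0) S=95.2512: V=(p*·100.0000+(1−p*)·100.0000)/1.31=76.3359; Δ=(100.0000−100.0000)/(126.6841−83.8211)=0.0000; B=V−Δ·S=76.3359
Node (2,1) S=143.9592: V=(p*·100.0000+(1−p*)·100.0000)/1.31=76.3359; Δ=(100.0000−100.0000)/(191.4657−126.6841)=0.0000; B=V−Δ·S=76.3359
Node (2,2) S=217.5747: V=(p*·0.0000+(1−p*)·100.0000)/1.31=3.3927; Δ=(0.0000−100.0000)/(289.3744−191.4657)=-1.0214; B=V−Δ·S=225.6149
Node (1,0) S=108.2400: V=(p*·76.3359+(1−p*)·76.3359)/1.31=58.2717; Δ=(76.3359−76.3359)/(143.9592−95.2512)=0.0000; B=V−Δ·S=58.2717
Node (1,1) S=163.5900: V=(p*·3.3927+(1−p*)·76.3359)/1.31=5.0646; Δ=(3.3927−76.3359)/(217.5747−143.9592)=-0.9909; B=V−Δ·S=167.1605
Node (0,0) S=123.0000: V=(p*·5.0646+(1−p*)·58.2717)/1.31=5.6713; Δ=(5.0646−58.2717)/(163.5900−108.2400)=-0.9613; B=V−Δ·S=123.9092
Root portfolio cost Δ·123+B reproduces V0=5.6713.

(0,0): Delta=-0.9613 Bond=123.9092
(1,0): Delta=0.0000 Bond=58.2717
(1,1): Delta=-0.9909 Bond=167.1605
(2,0): Delta=0.0000 Bond=76.3359
(2,1): Delta=0.0000 Bond=76.3359
(2,2): Delta=-1.0214 Bond=225.6149
V0=5.6713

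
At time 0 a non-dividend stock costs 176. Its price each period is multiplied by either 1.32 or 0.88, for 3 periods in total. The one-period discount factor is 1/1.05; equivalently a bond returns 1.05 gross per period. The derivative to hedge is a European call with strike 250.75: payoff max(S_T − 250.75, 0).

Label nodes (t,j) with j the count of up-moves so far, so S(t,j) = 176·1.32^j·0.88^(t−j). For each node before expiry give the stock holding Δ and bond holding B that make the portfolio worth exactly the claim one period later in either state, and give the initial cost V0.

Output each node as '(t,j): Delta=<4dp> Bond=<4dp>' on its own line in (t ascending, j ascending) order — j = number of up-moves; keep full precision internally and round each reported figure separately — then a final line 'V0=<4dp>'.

Risk-neutral probability p* = (R−d)/(u−d) = (1.05−0.88)/(1.32−0.88) = 0.3864.
At expiry t=3: V(3,0)=0.0000, V(3,1)=0.0000, V(3,2)=19.1129, V(3,3)=154.0444
Node (2,0) S=136.2944: V=(p*·0.0000+(1−p*)·0.0000)/1.05=0.0000; Δ=(0.0000−0.0000)/(179.9086−119.9391)=0.0000; B=V−Δ·S=0.0000
Node (2,1) S=204.4416: V=(p*·19.1129+(1−p*)·0.0000)/1.05=7.0329; Δ=(19.1129−0.0000)/(269.8629−179.9086)=0.2125; B=V−Δ·S=-36.4055
Node (2,2) S=306.6624: V=(p*·154.0444+(1−p*)·19.1129)/1.05=67.8529; Δ=(154.0444−19.1129)/(404.7944−269.8629)=1.0000; B=V−Δ·S=-238.8095
Node (1,0) S=154.8800: V=(p*·7.0329+(1−p*)·0.0000)/1.05=2.5879; Δ=(7.0329−0.0000)/(204.4416−136.2944)=0.1032; B=V−Δ·S=-13.3960
Node (1,1) S=232.3200: V=(p*·67.8529+(1−p*)·7.0329)/1.05=29.0776; Δ=(67.8529−7.0329)/(306.6624−204.4416)=0.5950; B=V−Δ·S=-109.1496
Node (0,0) S=176.0000: V=(p*·29.0776+(1−p*)·2.5879)/1.05=12.2119; Δ=(29.0776−2.5879)/(232.3200−154.8800)=0.3421; B=V−Δ·S=-47.9921
Root portfolio cost Δ·176+B reproduces V0=12.2119.

(0,0): Delta=0.3421 Bond=-47.9921
(1,0): Delta=0.1032 Bond=-13.3960
(1,1): Delta=0.5950 Bond=-109.1496
(2,0): Delta=0.0000 Bond=0.0000
(2,1): Delta=0.2125 Bond=-36.4055
(2,2): Delta=1.0000 Bond=-238.8095
V0=12.2119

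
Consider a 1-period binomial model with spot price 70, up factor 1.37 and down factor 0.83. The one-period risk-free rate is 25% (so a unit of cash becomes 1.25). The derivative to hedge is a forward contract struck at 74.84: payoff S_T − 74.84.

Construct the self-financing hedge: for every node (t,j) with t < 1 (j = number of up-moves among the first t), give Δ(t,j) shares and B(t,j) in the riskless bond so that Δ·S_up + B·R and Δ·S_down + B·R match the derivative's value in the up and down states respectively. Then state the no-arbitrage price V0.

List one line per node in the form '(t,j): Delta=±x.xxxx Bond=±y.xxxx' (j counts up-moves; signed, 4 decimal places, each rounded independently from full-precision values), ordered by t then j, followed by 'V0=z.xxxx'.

Under the risk-neutral measure, an up-move has probability p* = (R−d)/(u−d) = 0.7778 and values discount at R = 1.25.
At expiry t=1: V(1,0)=-16.7400, V(1,1)=21.0600
(0,0): S=70.0000. Δ = (V_up−V_dn)/(S_up−S_dn) = (21.0600−-16.7400)/(95.9000−58.1000) = 1.0000. V = [p*·21.0600 + (1−p*)·-16.7400]/1.25 = 10.1280. B = V − Δ·S = -59.8720.
Each (Δ,B) replicates both successor values, so the strategy is self-financing and V0 is arbitrage-free.

(0,0): Delta=1.0000 Bond=-59.8720
V0=10.1280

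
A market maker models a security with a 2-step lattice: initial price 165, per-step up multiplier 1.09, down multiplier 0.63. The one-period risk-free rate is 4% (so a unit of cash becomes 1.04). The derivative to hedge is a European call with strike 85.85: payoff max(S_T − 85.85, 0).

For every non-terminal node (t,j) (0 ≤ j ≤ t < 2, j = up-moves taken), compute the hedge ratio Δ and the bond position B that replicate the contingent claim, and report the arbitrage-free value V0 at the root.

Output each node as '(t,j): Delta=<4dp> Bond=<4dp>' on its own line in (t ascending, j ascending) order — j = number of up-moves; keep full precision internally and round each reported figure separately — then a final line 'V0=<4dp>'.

Under the risk-neutral measure, an up-move has probability p* = (R−d)/(u−d) = 0.8913 and values discount at R = 1.04.
Terminal payoffs: V(2,0)=0.0000, V(2,1)=27.4555, V(2,2)=110.1865
Node (1,0) S=103.9500: V=(p*·27.4555+(1−p*)·0.0000)/1.04=23.5300; Δ=(27.4555−0.0000)/(113.3055−65.4885)=0.5742; B=V−Δ·S=-36.1559
Node (1,1) S=179.8500: V=(p*·110.1865+(1−p*)·27.4555)/1.04=97.3019; Δ=(110.1865−27.4555)/(196.0365−113.3055)=1.0000; B=V−Δ·S=-82.5481
Node (0,0) S=165.0000: V=(p*·97.3019+(1−p*)·23.5300)/1.04=85.8493; Δ=(97.3019−23.5300)/(179.8500−103.9500)=0.9720; B=V−Δ·S=-74.5245
The time-0 hedge costs 85.8493, which is the no-arbitrage price.

(0,0): Delta=0.9720 Bond=-74.5245
(1,0): Delta=0.5742 Bond=-36.1559
(1,1): Delta=1.0000 Bond=-82.5481
V0=85.8493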